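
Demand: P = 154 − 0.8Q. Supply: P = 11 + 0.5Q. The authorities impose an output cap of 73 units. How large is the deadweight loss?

Competitive equilibrium: 154 − 0.8Q = 11 + 0.5Q → Q* = 110, P* = 66.
At Q = 73: demand price = 154 − 0.8·73 = 95.6; supply price = 11 + 0.5·73 = 47.5.
ΔQ = 110 − 73 = 37; wedge = 95.6 − 47.5 = 48.1.
The triangle = ½ × 37 × 48.1 = 889.85.

889.85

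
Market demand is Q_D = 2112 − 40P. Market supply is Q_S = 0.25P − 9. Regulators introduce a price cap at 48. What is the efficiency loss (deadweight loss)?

2.77

In inverse form: demand P = 52.8 − 0.025Q, supply P = 36 + 4Q.
Competitive equilibrium: 52.8 − 0.025Q = 36 + 4Q → Q* = 4.1739, P* = 52.6957.
At the ceiling P = 48, quantity supplied = (48 − 36)/4 = 3.
Willingness to pay at Q' = 3: 52.8 − 0.025·3 = 52.725.
ΔQ = 4.1739 − 3 = 1.1739; wedge = 52.725 − 48 = 4.725.
Deadweight loss = ½ × 1.1739 × 4.725 = 2.77.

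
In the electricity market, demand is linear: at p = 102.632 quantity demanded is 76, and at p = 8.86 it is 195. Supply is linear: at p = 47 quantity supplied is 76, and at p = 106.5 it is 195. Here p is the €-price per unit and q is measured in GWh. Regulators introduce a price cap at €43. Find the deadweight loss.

Demand slope = (8.86 − 102.632)/(195 − 76) = −0.788, so p = 162.52 − 0.788q.
Supply slope = (106.5 − 47)/(195 − 76) = 0.5, so p = 9 + 0.5q.
Competitive equilibrium: 162.52 − 0.788q = 9 + 0.5q → q* = 119.19255, p* = 68.59627.
At the ceiling p = 43, quantity supplied = (43 − 9)/0.5 = 68.
Willingness to pay at q' = 68: 162.52 − 0.788·68 = 108.936.
Δq = 119.19255 − 68 = 51.19255; wedge = 108.936 − 43 = 65.936.
DWL = ½ × 51.19255 × 65.936 = €1687.72.

€1687.72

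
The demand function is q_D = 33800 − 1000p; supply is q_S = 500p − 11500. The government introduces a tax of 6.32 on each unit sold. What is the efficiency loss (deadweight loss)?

In inverse form: demand p = 33.8 − 0.001q, supply p = 23 + 0.002q.
Competitive equilibrium: 33.8 − 0.001q = 23 + 0.002q → q* = 3600, p* = 30.2.
With the tax, the buyer price exceeds the seller price by 6.32: (33.8 − 0.001q) − (23 + 0.002q) = 6.32 → q' = 1493.3333.
Δq = 3600 − 1493.3333 = 2106.6667; the wedge equals the tax, 6.32.
DWL = ½ × 2106.6667 × 6.32 = 6657.07.

6657.07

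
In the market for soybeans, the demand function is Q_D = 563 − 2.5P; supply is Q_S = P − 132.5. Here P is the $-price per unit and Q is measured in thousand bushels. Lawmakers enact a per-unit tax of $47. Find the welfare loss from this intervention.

In inverse form: demand P = 225.2 − 0.4Q, supply P = 132.5 + Q.
Competitive equilibrium: 225.2 − 0.4Q = 132.5 + Q → Q* = 66.2143, P* = 198.7143.
With the tax, the buyer price exceeds the seller price by 47: (225.2 − 0.4Q) − (132.5 + Q) = 47 → Q' = 32.6429.
ΔQ = 66.2143 − 32.6429 = 33.5714; the wedge equals the tax, 47.
The triangle = ½ × 33.5714 × 47 = $788.93 thousand.

$788.93 thousand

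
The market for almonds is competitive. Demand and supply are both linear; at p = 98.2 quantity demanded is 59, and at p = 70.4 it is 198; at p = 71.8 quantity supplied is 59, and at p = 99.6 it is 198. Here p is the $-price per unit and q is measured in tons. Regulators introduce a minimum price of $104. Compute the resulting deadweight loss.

Demand slope = (70.4 − 98.2)/(198 − 59) = −0.2, so p = 110 − 0.2q.
Supply slope = (99.6 − 71.8)/(198 − 59) = 0.2, so p = 60 + 0.2q.
Competitive equilibrium: 110 − 0.2q = 60 + 0.2q → q* = 125, p* = 85.
At the floor p = 104, quantity demanded = (110 − 104)/0.2 = 30.
Sellers' marginal cost at q' = 30: 60 + 0.2·30 = 66.
Δq = 125 − 30 = 95; wedge = 104 − 66 = 38.
Deadweight loss = ½ × 95 × 38 = $1805.

$1805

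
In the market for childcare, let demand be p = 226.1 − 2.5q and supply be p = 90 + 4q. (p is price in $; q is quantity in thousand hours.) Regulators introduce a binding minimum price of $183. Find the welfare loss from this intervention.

$44.46 thousand

Competitive equilibrium: 226.1 − 2.5q = 90 + 4q → q* = 20.9385, p* = 173.7538.
At the floor p = 183, quantity demanded = (226.1 − 183)/2.5 = 17.24.
Sellers' marginal cost at q' = 17.24: 90 + 4·17.24 = 158.96.
Δq = 20.9385 − 17.24 = 3.6985; wedge = 183 − 158.96 = 24.04.
Deadweight loss = ½ × 3.6985 × 24.04 = $44.46 thousand.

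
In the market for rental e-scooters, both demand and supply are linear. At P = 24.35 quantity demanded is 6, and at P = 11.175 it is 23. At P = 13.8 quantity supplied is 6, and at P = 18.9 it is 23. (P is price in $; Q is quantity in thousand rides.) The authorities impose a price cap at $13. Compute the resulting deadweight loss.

$83.72 thousand

Demand slope = (11.175 − 24.35)/(23 − 6) = −0.775, so P = 29 − 0.775Q.
Supply slope = (18.9 − 13.8)/(23 − 6) = 0.3, so P = 12 + 0.3Q.
Competitive equilibrium: 29 − 0.775Q = 12 + 0.3Q → Q* = 15.814, P* = 16.7442.
At the ceiling P = 13, quantity supplied = (13 − 12)/0.3 = 3.3333.
Willingness to pay at Q' = 3.3333: 29 − 0.775·3.3333 = 26.4167.
ΔQ = 15.814 − 3.3333 = 12.4807; wedge = 26.4167 − 13 = 13.4167.
DWL = ½ × 12.4807 × 13.4167 = $83.72 thousand.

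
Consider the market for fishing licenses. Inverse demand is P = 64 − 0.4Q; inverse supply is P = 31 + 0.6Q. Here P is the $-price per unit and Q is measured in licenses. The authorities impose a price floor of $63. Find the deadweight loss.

Competitive equilibrium: 64 − 0.4Q = 31 + 0.6Q → Q* = 33, P* = 50.8.
At the floor P = 63, quantity demanded = (64 − 63)/0.4 = 2.5.
Sellers' marginal cost at Q' = 2.5: 31 + 0.6·2.5 = 32.5.
ΔQ = 33 − 2.5 = 30.5; wedge = 63 − 32.5 = 30.5.
Welfare loss = ½ × 30.5 × 30.5 = $465.125.

$465.125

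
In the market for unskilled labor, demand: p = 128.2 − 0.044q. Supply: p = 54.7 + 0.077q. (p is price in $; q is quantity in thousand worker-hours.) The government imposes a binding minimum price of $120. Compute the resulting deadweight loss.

Competitive equilibrium: 128.2 − 0.044q = 54.7 + 0.077q → q* = 607.438, p* = 101.4727.
At the floor p = 120, quantity demanded = (128.2 − 120)/0.044 = 186.3636.
Sellers' marginal cost at q' = 186.3636: 54.7 + 0.077·186.3636 = 69.05.
Δq = 607.438 − 186.3636 = 421.0744; wedge = 120 − 69.05 = 50.95.
DWL = ½ × 421.0744 × 50.95 = $10726.87 thousand.

$10726.87 thousand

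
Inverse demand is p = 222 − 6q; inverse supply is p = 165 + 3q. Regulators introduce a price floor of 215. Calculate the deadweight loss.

120.125

Competitive equilibrium: 222 − 6q = 165 + 3q → q* = 6.33333, p* = 184.
At the floor p = 215, quantity demanded = (222 − 215)/6 = 1.16667.
Sellers' marginal cost at q' = 1.16667: 165 + 3·1.16667 = 168.50001.
Δq = 6.33333 − 1.16667 = 5.16666; wedge = 215 − 168.50001 = 46.49999.
Deadweight loss = ½ × 5.16666 × 46.49999 = 120.125.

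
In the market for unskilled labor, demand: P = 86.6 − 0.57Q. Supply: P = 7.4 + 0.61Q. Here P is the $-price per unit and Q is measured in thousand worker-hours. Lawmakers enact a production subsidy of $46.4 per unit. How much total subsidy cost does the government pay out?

$4938.85 thousand

Competitive equilibrium: 86.6 − 0.57Q = 7.4 + 0.61Q → Q* = 67.1186, P* = 48.3424.
The subsidy lowers effective supply by 46.4: P = 0.61Q − 39.
New quantity: 86.6 − 0.57Q = 0.61Q − 39 → Q' = 106.4407.
Total subsidy cost = 46.4 × 106.4407 = $4938.85 thousand.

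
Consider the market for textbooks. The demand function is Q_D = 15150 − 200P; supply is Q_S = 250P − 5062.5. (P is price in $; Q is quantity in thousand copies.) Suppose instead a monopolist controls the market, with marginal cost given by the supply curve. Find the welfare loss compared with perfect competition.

$21827.17 thousand

In inverse form: demand P = 75.75 − 0.005Q, supply P = 20.25 + 0.004Q.
Competitive equilibrium: 75.75 − 0.005Q = 20.25 + 0.004Q → Q* = 6166.66667, P* = 44.91667.
Marginal revenue: MR = 75.75 − 0.01Q. Set MR = MC: 75.75 − 0.01Q = 20.25 + 0.004Q → Q_m = 3964.28571.
Price P_m = 75.75 − 0.005·3964.28571 = 55.92857; MC(Q_m) = 20.25 + 0.004·3964.28571 = 36.10714.
Competitive Q* = 6166.66667, so ΔQ = 2202.38096; wedge = 55.92857 − 36.10714 = 19.82143.
The triangle = ½ × 2202.38096 × 19.82143 = $21827.17 thousand.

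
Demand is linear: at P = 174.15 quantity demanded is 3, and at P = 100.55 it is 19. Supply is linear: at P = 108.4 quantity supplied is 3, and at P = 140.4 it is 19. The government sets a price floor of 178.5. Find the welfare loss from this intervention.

Demand slope = (100.55 − 174.15)/(19 − 3) = −4.6, so P = 187.95 − 4.6Q.
Supply slope = (140.4 − 108.4)/(19 − 3) = 2, so P = 102.4 + 2Q.
Competitive equilibrium: 187.95 − 4.6Q = 102.4 + 2Q → Q* = 12.9621, P* = 128.3242.
At the floor P = 178.5, quantity demanded = (187.95 − 178.5)/4.6 = 2.0543.
Sellers' marginal cost at Q' = 2.0543: 102.4 + 2·2.0543 = 106.5086.
ΔQ = 12.9621 − 2.0543 = 10.9078; wedge = 178.5 − 106.5086 = 71.9914.
DWL = ½ × 10.9078 × 71.9914 = 392.63.

392.63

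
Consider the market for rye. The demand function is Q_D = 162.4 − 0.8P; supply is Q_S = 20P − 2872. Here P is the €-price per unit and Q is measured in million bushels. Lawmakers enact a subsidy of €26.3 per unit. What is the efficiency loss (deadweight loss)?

In inverse form: demand P = 203 − 1.25Q, supply P = 143.6 + 0.05Q.
Competitive equilibrium: 203 − 1.25Q = 143.6 + 0.05Q → Q* = 45.69231, P* = 145.88462.
The subsidy lowers effective supply by 26.3: P = 117.3 + 0.05Q.
New quantity: 203 − 1.25Q = 117.3 + 0.05Q → Q' = 65.92308.
Overproduction ΔQ = 65.92308 − 45.69231 = 20.23077; wedge = subsidy = 26.3.
DWL = ½ × 20.23077 × 26.3 = €266.03 million.

€266.03 million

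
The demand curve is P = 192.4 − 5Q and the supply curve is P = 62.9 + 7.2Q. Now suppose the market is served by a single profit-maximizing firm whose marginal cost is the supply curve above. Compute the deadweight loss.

58.08

Competitive equilibrium: 192.4 − 5Q = 62.9 + 7.2Q → Q* = 10.6148, P* = 139.3262.
Marginal revenue: MR = 192.4 − 10Q. Set MR = MC: 192.4 − 10Q = 62.9 + 7.2Q → Q_m = 7.5291.
Price P_m = 192.4 − 5·7.5291 = 154.7545; MC(Q_m) = 62.9 + 7.2·7.5291 = 117.1095.
Competitive Q* = 10.6148, so ΔQ = 3.0857; wedge = 154.7545 − 117.1095 = 37.645.
DWL = ½ × 3.0857 × 37.645 = 58.08.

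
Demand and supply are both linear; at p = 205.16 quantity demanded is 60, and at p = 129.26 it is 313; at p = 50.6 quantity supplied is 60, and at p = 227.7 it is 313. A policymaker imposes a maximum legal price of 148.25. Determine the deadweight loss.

113.40

Demand slope = (129.26 − 205.16)/(313 − 60) = −0.3, so p = 223.16 − 0.3q.
Supply slope = (227.7 − 50.6)/(313 − 60) = 0.7, so p = 8.6 + 0.7q.
Competitive equilibrium: 223.16 − 0.3q = 8.6 + 0.7q → q* = 214.56, p* = 158.792.
At the ceiling p = 148.25, quantity supplied = (148.25 − 8.6)/0.7 = 199.5.
Willingness to pay at q' = 199.5: 223.16 − 0.3·199.5 = 163.31.
Δq = 214.56 − 199.5 = 15.06; wedge = 163.31 − 148.25 = 15.06.
The triangle = ½ × 15.06 × 15.06 = 113.40.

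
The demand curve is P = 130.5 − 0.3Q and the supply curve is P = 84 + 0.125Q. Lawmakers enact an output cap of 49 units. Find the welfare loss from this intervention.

775.54

Competitive equilibrium: 130.5 − 0.3Q = 84 + 0.125Q → Q* = 109.4118, P* = 97.6765.
At Q = 49: demand price = 130.5 − 0.3·49 = 115.8; supply price = 84 + 0.125·49 = 90.125.
ΔQ = 109.4118 − 49 = 60.4118; wedge = 115.8 − 90.125 = 25.675.
Deadweight loss = ½ × 60.4118 × 25.675 = 775.54.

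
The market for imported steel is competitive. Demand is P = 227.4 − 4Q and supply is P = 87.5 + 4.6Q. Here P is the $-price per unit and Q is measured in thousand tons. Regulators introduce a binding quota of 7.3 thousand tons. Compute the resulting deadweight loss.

Competitive equilibrium: 227.4 − 4Q = 87.5 + 4.6Q → Q* = 16.2674, P* = 162.3302.
At Q = 7.3: demand price = 227.4 − 4·7.3 = 198.2; supply price = 87.5 + 4.6·7.3 = 121.08.
ΔQ = 16.2674 − 7.3 = 8.9674; wedge = 198.2 − 121.08 = 77.12.
The triangle = ½ × 8.9674 × 77.12 = $345.78 thousand.

$345.78 thousand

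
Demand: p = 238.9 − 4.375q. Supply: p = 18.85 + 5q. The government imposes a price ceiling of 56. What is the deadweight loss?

Competitive equilibrium: 238.9 − 4.375q = 18.85 + 5q → q* = 23.472, p* = 136.21.
At the ceiling p = 56, quantity supplied = (56 − 18.85)/5 = 7.43.
Willingness to pay at q' = 7.43: 238.9 − 4.375·7.43 = 206.3938.
Δq = 23.472 − 7.43 = 16.042; wedge = 206.3938 − 56 = 150.3938.
Deadweight loss = ½ × 16.042 × 150.3938 = 1206.31.

1206.31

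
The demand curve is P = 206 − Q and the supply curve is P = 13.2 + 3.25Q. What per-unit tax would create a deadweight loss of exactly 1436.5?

Competitive equilibrium: 206 − Q = 13.2 + 3.25Q → Q* = 45.3647, P* = 160.6353.
A tax t gives ΔQ = t/4.25 and wedge t, so DWL = t²/8.5.
t²/8.5 = 1436.5 → t² = 12210.25 → t = 110.5.

110.5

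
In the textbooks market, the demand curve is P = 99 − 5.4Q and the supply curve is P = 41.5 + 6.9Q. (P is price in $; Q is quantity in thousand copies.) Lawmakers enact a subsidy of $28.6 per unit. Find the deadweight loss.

Competitive equilibrium: 99 − 5.4Q = 41.5 + 6.9Q → Q* = 4.6748, P* = 73.7561.
The subsidy lowers effective supply by 28.6: P = 12.9 + 6.9Q.
New quantity: 99 − 5.4Q = 12.9 + 6.9Q → Q' = 7.
Overproduction ΔQ = 7 − 4.6748 = 2.3252; wedge = subsidy = 28.6.
Deadweight loss = ½ × 2.3252 × 28.6 = $33.25 thousand.

$33.25 thousand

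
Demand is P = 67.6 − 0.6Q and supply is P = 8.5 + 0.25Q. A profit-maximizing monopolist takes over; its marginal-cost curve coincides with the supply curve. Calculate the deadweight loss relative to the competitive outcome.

351.80

Competitive equilibrium: 67.6 − 0.6Q = 8.5 + 0.25Q → Q* = 69.5294, P* = 25.8824.
Marginal revenue: MR = 67.6 − 1.2Q. Set MR = MC: 67.6 − 1.2Q = 8.5 + 0.25Q → Q_m = 40.7586.
Price P_m = 67.6 − 0.6·40.7586 = 43.1448; MC(Q_m) = 8.5 + 0.25·40.7586 = 18.6897.
Competitive Q* = 69.5294, so ΔQ = 28.7708; wedge = 43.1448 − 18.6897 = 24.4551.
The triangle = ½ × 28.7708 × 24.4551 = 351.80.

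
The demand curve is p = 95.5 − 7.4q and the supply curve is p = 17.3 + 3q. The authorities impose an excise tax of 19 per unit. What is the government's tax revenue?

Competitive equilibrium: 95.5 − 7.4q = 17.3 + 3q → q* = 7.5192, p* = 39.8577.
With the tax, the buyer price exceeds the seller price by 19: (95.5 − 7.4q) − (17.3 + 3q) = 19 → q' = 5.6923.
Tax revenue = 19 × 5.6923 = 108.15.

108.15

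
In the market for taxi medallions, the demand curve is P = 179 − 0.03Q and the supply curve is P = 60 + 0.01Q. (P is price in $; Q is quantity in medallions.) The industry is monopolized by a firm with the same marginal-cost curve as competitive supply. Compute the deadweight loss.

Competitive equilibrium: 179 − 0.03Q = 60 + 0.01Q → Q* = 2975, P* = 89.75.
Marginal revenue: MR = 179 − 0.06Q. Set MR = MC: 179 − 0.06Q = 60 + 0.01Q → Q_m = 1700.
Price P_m = 179 − 0.03·1700 = 128; MC(Q_m) = 60 + 0.01·1700 = 77.
Competitive Q* = 2975, so ΔQ = 1275; wedge = 128 − 77 = 51.
Welfare loss = ½ × 1275 × 51 = $32512.50.

$32512.50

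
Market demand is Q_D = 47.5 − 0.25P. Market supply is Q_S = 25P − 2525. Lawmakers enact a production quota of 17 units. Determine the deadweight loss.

51.10

In inverse form: demand P = 190 − 4Q, supply P = 101 + 0.04Q.
Competitive equilibrium: 190 − 4Q = 101 + 0.04Q → Q* = 22.0297, P* = 101.8812.
At Q = 17: demand price = 190 − 4·17 = 122; supply price = 101 + 0.04·17 = 101.68.
ΔQ = 22.0297 − 17 = 5.0297; wedge = 122 − 101.68 = 20.32.
Deadweight loss = ½ × 5.0297 × 20.32 = 51.10.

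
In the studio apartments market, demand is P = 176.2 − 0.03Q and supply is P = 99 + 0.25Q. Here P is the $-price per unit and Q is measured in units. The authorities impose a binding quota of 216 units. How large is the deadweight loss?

Competitive equilibrium: 176.2 − 0.03Q = 99 + 0.25Q → Q* = 275.7143, P* = 167.9286.
At Q = 216: demand price = 176.2 − 0.03·216 = 169.72; supply price = 99 + 0.25·216 = 153.
ΔQ = 275.7143 − 216 = 59.7143; wedge = 169.72 − 153 = 16.72.
Deadweight loss = ½ × 59.7143 × 16.72 = $499.21.

$499.21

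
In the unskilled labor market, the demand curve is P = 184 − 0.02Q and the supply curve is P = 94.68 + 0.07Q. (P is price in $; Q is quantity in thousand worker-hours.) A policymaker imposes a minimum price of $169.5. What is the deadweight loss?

$3218.69 thousand

Competitive equilibrium: 184 − 0.02Q = 94.68 + 0.07Q → Q* = 992.4444, P* = 164.1511.
At the floor P = 169.5, quantity demanded = (184 − 169.5)/0.02 = 725.
Sellers' marginal cost at Q' = 725: 94.68 + 0.07·725 = 145.43.
ΔQ = 992.4444 − 725 = 267.4444; wedge = 169.5 − 145.43 = 24.07.
Welfare loss = ½ × 267.4444 × 24.07 = $3218.69 thousand.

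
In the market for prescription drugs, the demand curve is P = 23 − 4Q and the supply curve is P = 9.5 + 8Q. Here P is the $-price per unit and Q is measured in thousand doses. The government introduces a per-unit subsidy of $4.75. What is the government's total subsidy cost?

$7.22 thousand

Competitive equilibrium: 23 − 4Q = 9.5 + 8Q → Q* = 1.125, P* = 18.5.
The subsidy lowers effective supply by 4.75: P = 4.75 + 8Q.
New quantity: 23 − 4Q = 4.75 + 8Q → Q' = 1.5208.
Total subsidy cost = 4.75 × 1.5208 = $7.22 thousand.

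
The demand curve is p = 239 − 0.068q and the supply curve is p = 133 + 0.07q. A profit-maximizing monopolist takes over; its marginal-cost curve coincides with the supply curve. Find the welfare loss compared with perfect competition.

4435.94

Competitive equilibrium: 239 − 0.068q = 133 + 0.07q → q* = 768.1159, p* = 186.7681.
Marginal revenue: MR = 239 − 0.136q. Set MR = MC: 239 − 0.136q = 133 + 0.07q → q_m = 514.5631.
Price p_m = 239 − 0.068·514.5631 = 204.0097; MC(q_m) = 133 + 0.07·514.5631 = 169.0194.
Competitive q* = 768.1159, so Δq = 253.5528; wedge = 204.0097 − 169.0194 = 34.9903.
The triangle = ½ × 253.5528 × 34.9903 = 4435.94.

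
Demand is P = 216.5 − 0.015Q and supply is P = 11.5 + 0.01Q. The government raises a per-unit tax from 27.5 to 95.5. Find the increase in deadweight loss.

167280

Competitive equilibrium: 216.5 − 0.015Q = 11.5 + 0.01Q → Q* = 8200, P* = 93.5.
For a per-unit tax t: ΔQ = t/0.025, so DWL = ½·t·(t/0.025) = t²/0.05.
At t = 27.5: DWL = 15125. At t = 95.5: DWL = 182405.
Increase = 182405 − 15125 = 167280.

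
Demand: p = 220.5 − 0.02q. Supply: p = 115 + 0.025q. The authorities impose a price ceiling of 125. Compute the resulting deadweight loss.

Competitive equilibrium: 220.5 − 0.02q = 115 + 0.025q → q* = 2344.4444, p* = 173.6111.
At the ceiling p = 125, quantity supplied = (125 − 115)/0.025 = 400.
Willingness to pay at q' = 400: 220.5 − 0.02·400 = 212.5.
Δq = 2344.4444 − 400 = 1944.4444; wedge = 212.5 − 125 = 87.5.
Deadweight loss = ½ × 1944.4444 × 87.5 = 85069.44.

85069.44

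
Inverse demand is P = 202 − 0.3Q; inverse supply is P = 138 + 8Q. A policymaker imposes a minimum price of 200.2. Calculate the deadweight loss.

12.15

Competitive equilibrium: 202 − 0.3Q = 138 + 8Q → Q* = 7.7108, P* = 199.6867.
At the floor P = 200.2, quantity demanded = (202 − 200.2)/0.3 = 6.
Sellers' marginal cost at Q' = 6: 138 + 8·6 = 186.
ΔQ = 7.7108 − 6 = 1.7108; wedge = 200.2 − 186 = 14.2.
Welfare loss = ½ × 1.7108 × 14.2 = 12.15.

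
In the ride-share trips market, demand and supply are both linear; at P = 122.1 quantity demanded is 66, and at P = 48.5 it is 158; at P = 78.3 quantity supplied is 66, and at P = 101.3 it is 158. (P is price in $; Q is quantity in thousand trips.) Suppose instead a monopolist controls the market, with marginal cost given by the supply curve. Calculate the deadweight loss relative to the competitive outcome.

Demand slope = (48.5 − 122.1)/(158 − 66) = −0.8, so P = 174.9 − 0.8Q.
Supply slope = (101.3 − 78.3)/(158 − 66) = 0.25, so P = 61.8 + 0.25Q.
Competitive equilibrium: 174.9 − 0.8Q = 61.8 + 0.25Q → Q* = 107.7143, P* = 88.7286.
Marginal revenue: MR = 174.9 − 1.6Q. Set MR = MC: 174.9 − 1.6Q = 61.8 + 0.25Q → Q_m = 61.1351.
Price P_m = 174.9 − 0.8·61.1351 = 125.9919; MC(Q_m) = 61.8 + 0.25·61.1351 = 77.0838.
Competitive Q* = 107.7143, so ΔQ = 46.5792; wedge = 125.9919 − 77.0838 = 48.9081.
The triangle = ½ × 46.5792 × 48.9081 = $1139.05 thousand.

$1139.05 thousand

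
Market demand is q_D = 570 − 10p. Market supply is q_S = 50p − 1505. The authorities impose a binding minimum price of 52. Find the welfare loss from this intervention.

1820.04

In inverse form: demand p = 57 − 0.1q, supply p = 30.1 + 0.02q.
Competitive equilibrium: 57 − 0.1q = 30.1 + 0.02q → q* = 224.1667, p* = 34.5833.
At the floor p = 52, quantity demanded = (57 − 52)/0.1 = 50.
Sellers' marginal cost at q' = 50: 30.1 + 0.02·50 = 31.1.
Δq = 224.1667 − 50 = 174.1667; wedge = 52 − 31.1 = 20.9.
DWL = ½ × 174.1667 × 20.9 = 1820.04.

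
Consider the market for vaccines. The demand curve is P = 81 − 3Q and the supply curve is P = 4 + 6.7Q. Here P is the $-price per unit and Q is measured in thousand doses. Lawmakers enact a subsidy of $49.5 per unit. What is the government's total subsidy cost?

Competitive equilibrium: 81 − 3Q = 4 + 6.7Q → Q* = 7.9381, P* = 57.1856.
The subsidy lowers effective supply by 49.5: P = 6.7Q − 45.5.
New quantity: 81 − 3Q = 6.7Q − 45.5 → Q' = 13.0412.
Total subsidy cost = 49.5 × 13.0412 = $645.54 thousand.

$645.54 thousand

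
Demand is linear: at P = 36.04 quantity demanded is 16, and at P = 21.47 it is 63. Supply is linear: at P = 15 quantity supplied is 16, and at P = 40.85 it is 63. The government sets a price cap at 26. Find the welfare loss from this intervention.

Demand slope = (21.47 − 36.04)/(63 − 16) = −0.31, so P = 41 − 0.31Q.
Supply slope = (40.85 − 15)/(63 − 16) = 0.55, so P = 6.2 + 0.55Q.
Competitive equilibrium: 41 − 0.31Q = 6.2 + 0.55Q → Q* = 40.4651, P* = 28.4558.
At the ceiling P = 26, quantity supplied = (26 − 6.2)/0.55 = 36.
Willingness to pay at Q' = 36: 41 − 0.31·36 = 29.84.
ΔQ = 40.4651 − 36 = 4.4651; wedge = 29.84 − 26 = 3.84.
The triangle = ½ × 4.4651 × 3.84 = 8.57.

8.57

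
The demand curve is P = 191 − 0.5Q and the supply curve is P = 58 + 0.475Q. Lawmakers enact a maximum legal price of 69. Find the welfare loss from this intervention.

Competitive equilibrium: 191 − 0.5Q = 58 + 0.475Q → Q* = 136.41026, P* = 122.79487.
At the ceiling P = 69, quantity supplied = (69 − 58)/0.475 = 23.15789.
Willingness to pay at Q' = 23.15789: 191 − 0.5·23.15789 = 179.42106.
ΔQ = 136.41026 − 23.15789 = 113.25237; wedge = 179.42106 − 69 = 110.42106.
The triangle = ½ × 113.25237 × 110.42106 = 6252.72.

6252.72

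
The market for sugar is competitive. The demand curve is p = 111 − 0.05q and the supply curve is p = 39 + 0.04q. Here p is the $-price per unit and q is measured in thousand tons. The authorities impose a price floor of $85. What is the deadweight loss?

Competitive equilibrium: 111 − 0.05q = 39 + 0.04q → q* = 800, p* = 71.
At the floor p = 85, quantity demanded = (111 − 85)/0.05 = 520.
Sellers' marginal cost at q' = 520: 39 + 0.04·520 = 59.8.
Δq = 800 − 520 = 280; wedge = 85 − 59.8 = 25.2.
Deadweight loss = ½ × 280 × 25.2 = $3528 thousand.

$3528 thousand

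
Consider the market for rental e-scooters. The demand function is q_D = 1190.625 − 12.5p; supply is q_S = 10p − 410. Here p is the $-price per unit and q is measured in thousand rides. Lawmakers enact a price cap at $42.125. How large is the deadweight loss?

$7576.25 thousand

In inverse form: demand p = 95.25 − 0.08q, supply p = 41 + 0.1q.
Competitive equilibrium: 95.25 − 0.08q = 41 + 0.1q → q* = 301.3889, p* = 71.1389.
At the ceiling p = 42.125, quantity supplied = (42.125 − 41)/0.1 = 11.25.
Willingness to pay at q' = 11.25: 95.25 − 0.08·11.25 = 94.35.
Δq = 301.3889 − 11.25 = 290.1389; wedge = 94.35 − 42.125 = 52.225.
The triangle = ½ × 290.1389 × 52.225 = $7576.25 thousand.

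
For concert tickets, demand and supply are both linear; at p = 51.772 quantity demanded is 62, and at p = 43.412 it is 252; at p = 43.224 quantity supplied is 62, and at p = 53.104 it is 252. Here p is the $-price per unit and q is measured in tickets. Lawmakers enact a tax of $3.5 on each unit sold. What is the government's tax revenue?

$401.04

Demand slope = (43.412 − 51.772)/(252 − 62) = −0.044, so p = 54.5 − 0.044q.
Supply slope = (53.104 − 43.224)/(252 − 62) = 0.052, so p = 40 + 0.052q.
Competitive equilibrium: 54.5 − 0.044q = 40 + 0.052q → q* = 151.0417, p* = 47.8542.
With the tax, the buyer price exceeds the seller price by 3.5: (54.5 − 0.044q) − (40 + 0.052q) = 3.5 → q' = 114.5833.
Tax revenue = 3.5 × 114.5833 = $401.04.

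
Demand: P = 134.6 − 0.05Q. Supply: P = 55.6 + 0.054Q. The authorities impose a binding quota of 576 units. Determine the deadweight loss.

Competitive equilibrium: 134.6 − 0.05Q = 55.6 + 0.054Q → Q* = 759.6154, P* = 96.6192.
At Q = 576: demand price = 134.6 − 0.05·576 = 105.8; supply price = 55.6 + 0.054·576 = 86.704.
ΔQ = 759.6154 − 576 = 183.6154; wedge = 105.8 − 86.704 = 19.096.
DWL = ½ × 183.6154 × 19.096 = 1753.16.

1753.16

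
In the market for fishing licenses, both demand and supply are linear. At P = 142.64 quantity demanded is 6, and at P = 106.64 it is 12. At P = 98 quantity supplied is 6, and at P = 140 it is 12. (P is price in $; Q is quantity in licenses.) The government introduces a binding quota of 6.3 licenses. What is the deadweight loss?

$63.84

Demand slope = (106.64 − 142.64)/(12 − 6) = −6, so P = 178.64 − 6Q.
Supply slope = (140 − 98)/(12 − 6) = 7, so P = 56 + 7Q.
Competitive equilibrium: 178.64 − 6Q = 56 + 7Q → Q* = 9.4338, P* = 122.0369.
At Q = 6.3: demand price = 178.64 − 6·6.3 = 140.84; supply price = 56 + 7·6.3 = 100.1.
ΔQ = 9.4338 − 6.3 = 3.1338; wedge = 140.84 − 100.1 = 40.74.
DWL = ½ × 3.1338 × 40.74 = $63.84.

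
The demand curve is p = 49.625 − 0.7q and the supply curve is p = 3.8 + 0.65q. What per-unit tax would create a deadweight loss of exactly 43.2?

Competitive equilibrium: 49.625 − 0.7q = 3.8 + 0.65q → q* = 33.9444, p* = 25.8639.
A tax t gives Δq = t/1.35 and wedge t, so DWL = t²/2.7.
t²/2.7 = 43.2 → t² = 116.64 → t = 10.8.

10.8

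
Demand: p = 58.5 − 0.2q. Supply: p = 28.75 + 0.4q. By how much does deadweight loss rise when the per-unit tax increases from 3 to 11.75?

Competitive equilibrium: 58.5 − 0.2q = 28.75 + 0.4q → q* = 49.5833, p* = 48.5833.
For a per-unit tax t: Δq = t/0.6, so DWL = ½·t·(t/0.6) = t²/1.2.
At t = 3: DWL = 7.5. At t = 11.75: DWL = 115.052.
Increase = 115.052 − 7.5 = 107.55.

107.55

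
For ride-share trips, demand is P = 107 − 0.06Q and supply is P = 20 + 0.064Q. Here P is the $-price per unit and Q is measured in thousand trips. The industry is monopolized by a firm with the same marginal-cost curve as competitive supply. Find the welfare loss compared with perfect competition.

Competitive equilibrium: 107 − 0.06Q = 20 + 0.064Q → Q* = 701.6129, P* = 64.90323.
Marginal revenue: MR = 107 − 0.12Q. Set MR = MC: 107 − 0.12Q = 20 + 0.064Q → Q_m = 472.82609.
Price P_m = 107 − 0.06·472.82609 = 78.63043; MC(Q_m) = 20 + 0.064·472.82609 = 50.26087.
Competitive Q* = 701.6129, so ΔQ = 228.78681; wedge = 78.63043 − 50.26087 = 28.36956.
Deadweight loss = ½ × 228.78681 × 28.36956 = $3245.29 thousand.

$3245.29 thousand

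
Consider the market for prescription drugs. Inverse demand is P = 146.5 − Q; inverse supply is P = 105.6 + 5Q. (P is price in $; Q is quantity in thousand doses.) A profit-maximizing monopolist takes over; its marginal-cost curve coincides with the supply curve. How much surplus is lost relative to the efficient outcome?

Competitive equilibrium: 146.5 − Q = 105.6 + 5Q → Q* = 6.8167, P* = 139.6833.
Marginal revenue: MR = 146.5 − 2Q. Set MR = MC: 146.5 − 2Q = 105.6 + 5Q → Q_m = 5.8429.
Price P_m = 146.5 − 1·5.8429 = 140.6571; MC(Q_m) = 105.6 + 5·5.8429 = 134.8145.
Competitive Q* = 6.8167, so ΔQ = 0.9738; wedge = 140.6571 − 134.8145 = 5.8426.
The triangle = ½ × 0.9738 × 5.8426 = $2.84 thousand.

$2.84 thousand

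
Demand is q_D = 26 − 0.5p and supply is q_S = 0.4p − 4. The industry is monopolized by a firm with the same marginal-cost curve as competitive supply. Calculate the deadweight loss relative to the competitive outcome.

18.56

In inverse form: demand p = 52 − 2q, supply p = 10 + 2.5q.
Competitive equilibrium: 52 − 2q = 10 + 2.5q → q* = 9.3333, p* = 33.3333.
Marginal revenue: MR = 52 − 4q. Set MR = MC: 52 − 4q = 10 + 2.5q → q_m = 6.4615.
Price p_m = 52 − 2·6.4615 = 39.077; MC(q_m) = 10 + 2.5·6.4615 = 26.1538.
Competitive q* = 9.3333, so Δq = 2.8718; wedge = 39.077 − 26.1538 = 12.9232.
Deadweight loss = ½ × 2.8718 × 12.9232 = 18.56.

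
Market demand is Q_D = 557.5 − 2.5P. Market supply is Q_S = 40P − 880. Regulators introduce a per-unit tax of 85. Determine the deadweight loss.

In inverse form: demand P = 223 − 0.4Q, supply P = 22 + 0.025Q.
Competitive equilibrium: 223 − 0.4Q = 22 + 0.025Q → Q* = 472.9412, P* = 33.8235.
With the tax, the buyer price exceeds the seller price by 85: (223 − 0.4Q) − (22 + 0.025Q) = 85 → Q' = 272.9412.
ΔQ = 472.9412 − 272.9412 = 200; the wedge equals the tax, 85.
DWL = ½ × 200 × 85 = 8500.

8500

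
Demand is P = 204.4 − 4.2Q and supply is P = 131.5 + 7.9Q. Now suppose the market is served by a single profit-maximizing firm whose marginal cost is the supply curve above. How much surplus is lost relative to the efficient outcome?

14.58

Competitive equilibrium: 204.4 − 4.2Q = 131.5 + 7.9Q → Q* = 6.0248, P* = 179.0959.
Marginal revenue: MR = 204.4 − 8.4Q. Set MR = MC: 204.4 − 8.4Q = 131.5 + 7.9Q → Q_m = 4.4724.
Price P_m = 204.4 − 4.2·4.4724 = 185.6159; MC(Q_m) = 131.5 + 7.9·4.4724 = 166.832.
Competitive Q* = 6.0248, so ΔQ = 1.5524; wedge = 185.6159 − 166.832 = 18.7839.
DWL = ½ × 1.5524 × 18.7839 = 14.58.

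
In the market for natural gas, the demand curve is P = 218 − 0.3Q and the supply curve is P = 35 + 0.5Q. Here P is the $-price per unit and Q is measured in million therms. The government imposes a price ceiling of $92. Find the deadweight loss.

Competitive equilibrium: 218 − 0.3Q = 35 + 0.5Q → Q* = 228.75, P* = 149.375.
At the ceiling P = 92, quantity supplied = (92 − 35)/0.5 = 114.
Willingness to pay at Q' = 114: 218 − 0.3·114 = 183.8.
ΔQ = 228.75 − 114 = 114.75; wedge = 183.8 − 92 = 91.8.
Deadweight loss = ½ × 114.75 × 91.8 = $5267.025 million.

$5267.025 million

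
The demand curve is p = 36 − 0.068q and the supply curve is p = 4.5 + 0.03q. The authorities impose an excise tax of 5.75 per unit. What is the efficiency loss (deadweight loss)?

168.69

Competitive equilibrium: 36 − 0.068q = 4.5 + 0.03q → q* = 321.4286, p* = 14.1429.
With the tax, the buyer price exceeds the seller price by 5.75: (36 − 0.068q) − (4.5 + 0.03q) = 5.75 → q' = 262.7551.
Δq = 321.4286 − 262.7551 = 58.6735; the wedge equals the tax, 5.75.
DWL = ½ × 58.6735 × 5.75 = 168.69.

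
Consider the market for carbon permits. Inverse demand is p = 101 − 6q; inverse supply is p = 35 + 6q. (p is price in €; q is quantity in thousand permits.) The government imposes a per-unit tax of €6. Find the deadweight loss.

Competitive equilibrium: 101 − 6q = 35 + 6q → q* = 5.5, p* = 68.
With the tax, the buyer price exceeds the seller price by 6: (101 − 6q) − (35 + 6q) = 6 → q' = 5.
Δq = 5.5 − 5 = 0.5; the wedge equals the tax, 6.
DWL = ½ × 0.5 × 6 = €1.50 thousand.

€1.50 thousand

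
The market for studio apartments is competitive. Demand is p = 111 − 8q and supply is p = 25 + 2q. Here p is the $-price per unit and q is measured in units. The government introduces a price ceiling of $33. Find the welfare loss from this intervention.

$105.80

Competitive equilibrium: 111 − 8q = 25 + 2q → q* = 8.6, p* = 42.2.
At the ceiling p = 33, quantity supplied = (33 − 25)/2 = 4.
Willingness to pay at q' = 4: 111 − 8·4 = 79.
Δq = 8.6 − 4 = 4.6; wedge = 79 − 33 = 46.
DWL = ½ × 4.6 × 46 = $105.80.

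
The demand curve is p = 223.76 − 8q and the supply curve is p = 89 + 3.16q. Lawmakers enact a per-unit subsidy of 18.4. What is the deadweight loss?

15.17

Competitive equilibrium: 223.76 − 8q = 89 + 3.16q → q* = 12.0753, p* = 127.1578.
The subsidy lowers effective supply by 18.4: p = 70.6 + 3.16q.
New quantity: 223.76 − 8q = 70.6 + 3.16q → q' = 13.724.
Overproduction Δq = 13.724 − 12.0753 = 1.6487; wedge = subsidy = 18.4.
DWL = ½ × 1.6487 × 18.4 = 15.17.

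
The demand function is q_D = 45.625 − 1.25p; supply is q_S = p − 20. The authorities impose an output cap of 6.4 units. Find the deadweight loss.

6.889

In inverse form: demand p = 36.5 − 0.8q, supply p = 20 + q.
Competitive equilibrium: 36.5 − 0.8q = 20 + q → q* = 9.1667, p* = 29.1667.
At q = 6.4: demand price = 36.5 − 0.8·6.4 = 31.38; supply price = 20 + 1·6.4 = 26.4.
Δq = 9.1667 − 6.4 = 2.7667; wedge = 31.38 − 26.4 = 4.98.
Welfare loss = ½ × 2.7667 × 4.98 = 6.889.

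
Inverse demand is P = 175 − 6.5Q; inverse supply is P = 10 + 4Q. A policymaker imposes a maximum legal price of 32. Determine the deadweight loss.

Competitive equilibrium: 175 − 6.5Q = 10 + 4Q → Q* = 15.7143, P* = 72.8571.
At the ceiling P = 32, quantity supplied = (32 − 10)/4 = 5.5.
Willingness to pay at Q' = 5.5: 175 − 6.5·5.5 = 139.25.
ΔQ = 15.7143 − 5.5 = 10.2143; wedge = 139.25 − 32 = 107.25.
DWL = ½ × 10.2143 × 107.25 = 547.74.

547.74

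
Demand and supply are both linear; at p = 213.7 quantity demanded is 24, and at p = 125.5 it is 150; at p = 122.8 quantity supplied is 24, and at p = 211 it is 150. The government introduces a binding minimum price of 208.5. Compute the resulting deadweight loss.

2314.375

Demand slope = (125.5 − 213.7)/(150 − 24) = −0.7, so p = 230.5 − 0.7q.
Supply slope = (211 − 122.8)/(150 − 24) = 0.7, so p = 106 + 0.7q.
Competitive equilibrium: 230.5 − 0.7q = 106 + 0.7q → q* = 88.9286, p* = 168.25.
At the floor p = 208.5, quantity demanded = (230.5 − 208.5)/0.7 = 31.4286.
Sellers' marginal cost at q' = 31.4286: 106 + 0.7·31.4286 = 128.
Δq = 88.9286 − 31.4286 = 57.5; wedge = 208.5 − 128 = 80.5.
Deadweight loss = ½ × 57.5 × 80.5 = 2314.375.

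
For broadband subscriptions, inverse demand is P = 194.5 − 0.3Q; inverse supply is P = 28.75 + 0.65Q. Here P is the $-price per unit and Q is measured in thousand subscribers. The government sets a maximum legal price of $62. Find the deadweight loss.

Competitive equilibrium: 194.5 − 0.3Q = 28.75 + 0.65Q → Q* = 174.4737, P* = 142.1579.
At the ceiling P = 62, quantity supplied = (62 − 28.75)/0.65 = 51.1538.
Willingness to pay at Q' = 51.1538: 194.5 − 0.3·51.1538 = 179.1539.
ΔQ = 174.4737 − 51.1538 = 123.3199; wedge = 179.1539 − 62 = 117.1539.
Welfare loss = ½ × 123.3199 × 117.1539 = $7223.70 thousand.

$7223.70 thousand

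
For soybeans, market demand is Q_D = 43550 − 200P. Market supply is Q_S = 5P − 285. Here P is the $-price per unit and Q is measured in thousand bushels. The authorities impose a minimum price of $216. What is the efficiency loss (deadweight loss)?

$19319.51 thousand

In inverse form: demand P = 217.75 − 0.005Q, supply P = 57 + 0.2Q.
Competitive equilibrium: 217.75 − 0.005Q = 57 + 0.2Q → Q* = 784.1463, P* = 213.8293.
At the floor P = 216, quantity demanded = (217.75 − 216)/0.005 = 350.
Sellers' marginal cost at Q' = 350: 57 + 0.2·350 = 127.
ΔQ = 784.1463 − 350 = 434.1463; wedge = 216 − 127 = 89.
Deadweight loss = ½ × 434.1463 × 89 = $19319.51 thousand.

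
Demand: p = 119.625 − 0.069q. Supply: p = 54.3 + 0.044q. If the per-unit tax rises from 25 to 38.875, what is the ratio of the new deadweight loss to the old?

Competitive equilibrium: 119.625 − 0.069q = 54.3 + 0.044q → q* = 578.0973, p* = 79.7363.
For a per-unit tax t: Δq = t/0.113, so DWL = ½·t·(t/0.113) = t²/0.226.
At t = 25: DWL = 2765.487. At t = 38.875: DWL = 6687.016.
Ratio = (38.875/25)² = 2.418.

2.418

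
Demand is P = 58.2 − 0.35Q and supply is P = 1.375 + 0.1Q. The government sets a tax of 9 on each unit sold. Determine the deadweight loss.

Competitive equilibrium: 58.2 − 0.35Q = 1.375 + 0.1Q → Q* = 126.2778, P* = 14.0028.
With the tax, the buyer price exceeds the seller price by 9: (58.2 − 0.35Q) − (1.375 + 0.1Q) = 9 → Q' = 106.2778.
ΔQ = 126.2778 − 106.2778 = 20; the wedge equals the tax, 9.
DWL = ½ × 20 × 9 = 90.

90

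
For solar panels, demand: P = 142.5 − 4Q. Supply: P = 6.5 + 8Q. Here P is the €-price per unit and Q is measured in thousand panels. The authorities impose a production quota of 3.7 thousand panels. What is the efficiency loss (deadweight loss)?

Competitive equilibrium: 142.5 − 4Q = 6.5 + 8Q → Q* = 11.3333, P* = 97.1667.
At Q = 3.7: demand price = 142.5 − 4·3.7 = 127.7; supply price = 6.5 + 8·3.7 = 36.1.
ΔQ = 11.3333 − 3.7 = 7.6333; wedge = 127.7 − 36.1 = 91.6.
The triangle = ½ × 7.6333 × 91.6 = €349.61 thousand.

€349.61 thousand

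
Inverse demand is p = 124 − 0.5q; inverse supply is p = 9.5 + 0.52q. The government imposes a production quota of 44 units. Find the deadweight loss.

Competitive equilibrium: 124 − 0.5q = 9.5 + 0.52q → q* = 112.2549, p* = 67.8725.
At q = 44: demand price = 124 − 0.5·44 = 102; supply price = 9.5 + 0.52·44 = 32.38.
Δq = 112.2549 − 44 = 68.2549; wedge = 102 − 32.38 = 69.62.
The triangle = ½ × 68.2549 × 69.62 = 2375.95.

2375.95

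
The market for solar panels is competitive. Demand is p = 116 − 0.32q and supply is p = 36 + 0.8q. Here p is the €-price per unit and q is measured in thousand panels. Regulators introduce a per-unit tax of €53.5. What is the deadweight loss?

€1277.79 thousand

Competitive equilibrium: 116 − 0.32q = 36 + 0.8q → q* = 71.4286, p* = 93.1429.
With the tax, the buyer price exceeds the seller price by 53.5: (116 − 0.32q) − (36 + 0.8q) = 53.5 → q' = 23.6607.
Δq = 71.4286 − 23.6607 = 47.7679; the wedge equals the tax, 53.5.
Welfare loss = ½ × 47.7679 × 53.5 = €1277.79 thousand.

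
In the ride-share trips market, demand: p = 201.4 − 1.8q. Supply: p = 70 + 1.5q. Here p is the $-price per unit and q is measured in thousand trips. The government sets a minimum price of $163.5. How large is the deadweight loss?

$580.86 thousand

Competitive equilibrium: 201.4 − 1.8q = 70 + 1.5q → q* = 39.8182, p* = 129.7273.
At the floor p = 163.5, quantity demanded = (201.4 − 163.5)/1.8 = 21.0556.
Sellers' marginal cost at q' = 21.0556: 70 + 1.5·21.0556 = 101.5834.
Δq = 39.8182 − 21.0556 = 18.7626; wedge = 163.5 − 101.5834 = 61.9166.
The triangle = ½ × 18.7626 × 61.9166 = $580.86 thousand.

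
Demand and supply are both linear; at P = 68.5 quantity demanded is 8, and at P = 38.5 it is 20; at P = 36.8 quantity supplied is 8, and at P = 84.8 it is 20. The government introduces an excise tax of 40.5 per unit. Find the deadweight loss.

126.17

Demand slope = (38.5 − 68.5)/(20 − 8) = −2.5, so P = 88.5 − 2.5Q.
Supply slope = (84.8 − 36.8)/(20 − 8) = 4, so P = 4.8 + 4Q.
Competitive equilibrium: 88.5 − 2.5Q = 4.8 + 4Q → Q* = 12.8769, P* = 56.3077.
With the tax, the buyer price exceeds the seller price by 40.5: (88.5 − 2.5Q) − (4.8 + 4Q) = 40.5 → Q' = 6.6462.
ΔQ = 12.8769 − 6.6462 = 6.2307; the wedge equals the tax, 40.5.
DWL = ½ × 6.2307 × 40.5 = 126.17.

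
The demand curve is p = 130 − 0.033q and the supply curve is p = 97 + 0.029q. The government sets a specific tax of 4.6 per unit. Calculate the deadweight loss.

170.65

Competitive equilibrium: 130 − 0.033q = 97 + 0.029q → q* = 532.2581, p* = 112.4355.
With the tax, the buyer price exceeds the seller price by 4.6: (130 − 0.033q) − (97 + 0.029q) = 4.6 → q' = 458.0645.
Δq = 532.2581 − 458.0645 = 74.1936; the wedge equals the tax, 4.6.
Welfare loss = ½ × 74.1936 × 4.6 = 170.65.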